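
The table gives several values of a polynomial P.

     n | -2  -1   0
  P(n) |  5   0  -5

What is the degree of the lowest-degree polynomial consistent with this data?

Forward differences of the values at n = -2, -1, 0:
  P  : 5  0  -5
  Δ  : -5  -5
  Δ^2: 0
The first differences are constant (-5) and nonzero, while all higher differences vanish, so the minimal degree is 1.

1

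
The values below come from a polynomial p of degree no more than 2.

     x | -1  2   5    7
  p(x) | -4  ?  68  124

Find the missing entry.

The 3 known points determine the degree-2 polynomial uniquely.
Write p(x) = ax^2 + bx + c. Substituting each data point gives a linear system:
  a - b + c = -4
  25a + 5b + c = 68
  49a + 7b + c = 124
Solving the system yields a = 2, b = 4, c = -2.
So p(x) = 2x^2 + 4x - 2.
Then p(2) = 14.

14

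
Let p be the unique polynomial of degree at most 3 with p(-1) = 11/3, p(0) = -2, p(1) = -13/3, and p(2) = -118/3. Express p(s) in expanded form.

Write p(s) = as^3 + bs^2 + cs + d. Substituting each data point gives a linear system:
  -a + b - c + d = 11/3
  d = -2
  a + b + c + d = -13/3
  8a + 4b + 2c + d = -118/3
Solving the system yields a = -6, b = 5/3, c = 2, d = -2.
So p(s) = -6s³ + (5/3)s² + 2s - 2.
Check: p(0) = -2. ✓

p(s) = -6s^3 + (5/3)s^2 + 2s - 2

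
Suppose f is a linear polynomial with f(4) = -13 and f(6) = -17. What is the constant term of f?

-5

Write f(x) = ax + b. Substituting each data point gives a linear system:
  4a + b = -13
  6a + b = -17
Solving the system yields a = -2, b = -5.
So f(x) = -2x - 5.
The constant term is -5.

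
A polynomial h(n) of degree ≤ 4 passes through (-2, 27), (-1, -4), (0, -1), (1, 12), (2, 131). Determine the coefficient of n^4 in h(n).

5

Write h(n) = an^4 + bn^3 + cn^2 + dn + e. Substituting each data point gives a linear system:
  16a - 8b + 4c - 2d + e = 27
  a - b + c - d + e = -4
  e = -1
  a + b + c + d + e = 12
  16a + 8b + 4c + 2d + e = 131
Solving the system yields a = 5, b = 6, c = 0, d = 2, e = -1.
So h(n) = 5n^4 + 6n^3 + 2n - 1.
The leading coefficient is 5.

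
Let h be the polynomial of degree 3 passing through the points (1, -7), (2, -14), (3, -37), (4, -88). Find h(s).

h(s) = -2s^3 + 4s^2 - 5s - 4

Write h(s) = as^3 + bs^2 + cs + d. Substituting each data point gives a linear system:
  a + b + c + d = -7
  8a + 4b + 2c + d = -14
  27a + 9b + 3c + d = -37
  64a + 16b + 4c + d = -88
Solving the system yields a = -2, b = 4, c = -5, d = -4.
So h(s) = -2s³ + 4s² - 5s - 4.
Check: h(2) = -14. ✓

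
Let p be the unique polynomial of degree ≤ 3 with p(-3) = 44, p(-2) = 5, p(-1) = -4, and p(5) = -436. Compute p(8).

-1705

Write p(s) = as^3 + bs^2 + cs + d. Substituting each data point gives a linear system:
  -27a + 9b - 3c + d = 44
  -8a + 4b - 2c + d = 5
  -a + b - c + d = -4
  125a + 25b + 5c + d = -436
Solving the system yields a = -3, b = -3, c = 3, d = -1.
So p(s) = -3s³ - 3s² + 3s - 1.
Then p(8) = -1705.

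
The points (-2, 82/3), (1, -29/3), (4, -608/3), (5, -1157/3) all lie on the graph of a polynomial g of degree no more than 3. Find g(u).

Write g(u) = au^3 + bu^2 + cu + d. Substituting each data point gives a linear system:
  -8a + 4b - 2c + d = 82/3
  a + b + c + d = -29/3
  64a + 16b + 4c + d = -608/3
  125a + 25b + 5c + d = -1157/3
Solving the system yields a = -3, b = 1/3, c = -3, d = -4.
So g(u) = -3u^3 + (1/3)u^2 - 3u - 4.
Check: g(4) = -608/3. ✓

g(u) = -3u^3 + (1/3)u^2 - 3u - 4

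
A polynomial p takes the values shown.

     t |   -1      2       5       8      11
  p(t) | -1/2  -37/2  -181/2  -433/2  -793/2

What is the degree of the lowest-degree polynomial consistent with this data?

2

Forward differences of the values at t = -1, 2, 5, 8, 11:
  p  : -1/2  -37/2  -181/2  -433/2  -793/2
  Δ  : -18  -72  -126  -180
  Δ^2: -54  -54  -54
  Δ^3: 0  0
  Δ^4: 0
The second differences are constant (-54) and nonzero, while all higher differences vanish, so the minimal degree is 2.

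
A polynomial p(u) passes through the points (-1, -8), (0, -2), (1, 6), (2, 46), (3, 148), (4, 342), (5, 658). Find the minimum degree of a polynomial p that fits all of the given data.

Forward differences of the values at u = -1, 0, 1, 2, 3, 4, 5:
  p  : -8  -2  6  46  148  342  658
  Δ  : 6  8  40  102  194  316
  Δ^2: 2  32  62  92  122
  Δ^3: 30  30  30  30
  Δ^4: 0  0  0
  Δ^5: 0  0
  Δ^6: 0
The third differences are constant (30) and nonzero, while all higher differences vanish, so the minimal degree is 3.

3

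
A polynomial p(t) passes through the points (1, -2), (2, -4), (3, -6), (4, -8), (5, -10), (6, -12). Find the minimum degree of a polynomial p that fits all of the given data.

Forward differences of the values at t = 1, 2, 3, 4, 5, 6:
  p  : -2  -4  -6  -8  -10  -12
  Δ  : -2  -2  -2  -2  -2
  Δ^2: 0  0  0  0
  Δ^3: 0  0  0
  Δ^4: 0  0
  Δ^5: 0
The first differences are constant (-2) and nonzero, while all higher differences vanish, so the minimal degree is 1.

1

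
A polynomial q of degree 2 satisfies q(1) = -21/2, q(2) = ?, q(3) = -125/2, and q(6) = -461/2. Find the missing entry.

The 3 known points determine the degree-2 polynomial uniquely.
Write q(u) = au^2 + bu + c. Substituting each data point gives a linear system:
  a + b + c = -21/2
  9a + 3b + c = -125/2
  36a + 6b + c = -461/2
Solving the system yields a = -6, b = -2, c = -5/2.
So q(u) = -6u^2 - 2u - 5/2.
Then q(2) = -61/2.

-61/2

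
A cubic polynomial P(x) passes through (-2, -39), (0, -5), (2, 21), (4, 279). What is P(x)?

P(x) = 5x^3 - x^2 - 5x - 5

Using the Lagrange interpolation formula with nodes -2, 0, 2, 4:
  L_0(x) = x(x - 2)(x - 4) / -48
  L_1(x) = (x + 2)(x - 2)(x - 4) / 16
  L_2(x) = (x + 2)x(x - 4) / -16
  L_3(x) = (x + 2)x(x - 2) / 48
Then P(x) = -39·L_0(x) - 5·L_1(x) + 21·L_2(x) + 279·L_3(x).
Expanding and collecting terms gives P(x) = 5x³ - x² - 5x - 5.
Check: P(0) = -5. ✓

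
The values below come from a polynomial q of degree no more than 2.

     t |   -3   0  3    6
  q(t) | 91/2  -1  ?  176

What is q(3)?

85/2

The 3 known points determine the degree-2 polynomial uniquely.
Write q(t) = at^2 + bt + c. Substituting each data point gives a linear system:
  9a - 3b + c = 91/2
  c = -1
  36a + 6b + c = 176
Solving the system yields a = 5, b = -1/2, c = -1.
So q(t) = 5t² - (1/2)t - 1.
Then q(3) = 85/2.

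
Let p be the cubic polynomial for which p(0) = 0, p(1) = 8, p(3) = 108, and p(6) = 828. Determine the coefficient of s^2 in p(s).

Write p(s) = as^3 + bs^2 + cs + d. Substituting each data point gives a linear system:
  d = 0
  a + b + c + d = 8
  27a + 9b + 3c + d = 108
  216a + 36b + 6c + d = 828
Solving the system yields a = 4, b = -2, c = 6, d = 0.
So p(s) = 4s³ - 2s² + 6s.
The coefficient of s^2 is -2.

-2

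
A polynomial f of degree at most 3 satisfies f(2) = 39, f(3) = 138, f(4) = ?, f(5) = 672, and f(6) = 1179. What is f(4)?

The 4 known points determine the degree-3 polynomial uniquely.
Write f(x) = ax^3 + bx^2 + cx + d. Substituting each data point gives a linear system:
  8a + 4b + 2c + d = 39
  27a + 9b + 3c + d = 138
  125a + 25b + 5c + d = 672
  216a + 36b + 6c + d = 1179
Solving the system yields a = 6, b = -4, c = 5, d = -3.
So f(x) = 6x^3 - 4x^2 + 5x - 3.
Then f(4) = 337.

337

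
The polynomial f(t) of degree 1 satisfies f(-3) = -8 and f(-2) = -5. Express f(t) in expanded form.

Write f(t) = at + b. Substituting each data point gives a linear system:
  -3a + b = -8
  -2a + b = -5
Solving the system yields a = 3, b = 1.
So f(t) = 3t + 1.
Check: f(-2) = -5. ✓

f(t) = 3t + 1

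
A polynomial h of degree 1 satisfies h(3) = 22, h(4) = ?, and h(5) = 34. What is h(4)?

The 2 known points determine the degree-1 polynomial uniquely.
Write h(n) = an + b. Substituting each data point gives a linear system:
  3a + b = 22
  5a + b = 34
Solving the system yields a = 6, b = 4.
So h(n) = 6n + 4.
Then h(4) = 28.

28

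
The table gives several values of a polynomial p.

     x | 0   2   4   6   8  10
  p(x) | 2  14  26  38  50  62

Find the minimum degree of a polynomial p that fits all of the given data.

Forward differences of the values at x = 0, 2, 4, 6, 8, 10:
  p  : 2  14  26  38  50  62
  Δ  : 12  12  12  12  12
  Δ^2: 0  0  0  0
  Δ^3: 0  0  0
  Δ^4: 0  0
  Δ^5: 0
The first differences are constant (12) and nonzero, while all higher differences vanish, so the minimal degree is 1.

1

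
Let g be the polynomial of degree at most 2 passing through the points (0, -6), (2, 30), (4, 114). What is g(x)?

g(x) = 6x^2 + 6x - 6

Using the Lagrange interpolation formula with nodes 0, 2, 4:
  L_0(x) = (x - 2)(x - 4) / 8
  L_1(x) = x(x - 4) / -4
  L_2(x) = x(x - 2) / 8
Then g(x) = -6·L_0(x) + 30·L_1(x) + 114·L_2(x).
Expanding and collecting terms gives g(x) = 6x^2 + 6x - 6.
Check: g(2) = 30. ✓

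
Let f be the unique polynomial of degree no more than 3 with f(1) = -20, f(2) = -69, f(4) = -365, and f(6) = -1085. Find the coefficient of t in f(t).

-6

Write f(t) = at^3 + bt^2 + ct + d. Substituting each data point gives a linear system:
  a + b + c + d = -20
  8a + 4b + 2c + d = -69
  64a + 16b + 4c + d = -365
  216a + 36b + 6c + d = -1085
Solving the system yields a = -4, b = -5, c = -6, d = -5.
So f(t) = -4t^3 - 5t^2 - 6t - 5.
The coefficient of t is -6.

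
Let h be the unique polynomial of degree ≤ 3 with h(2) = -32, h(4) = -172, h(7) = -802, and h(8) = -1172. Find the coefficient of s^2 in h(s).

Write h(s) = as^3 + bs^2 + cs + d. Substituting each data point gives a linear system:
  8a + 4b + 2c + d = -32
  64a + 16b + 4c + d = -172
  343a + 49b + 7c + d = -802
  512a + 64b + 8c + d = -1172
Solving the system yields a = -2, b = -2, c = -2, d = -4.
So h(s) = -2s^3 - 2s^2 - 2s - 4.
The coefficient of s^2 is -2.

-2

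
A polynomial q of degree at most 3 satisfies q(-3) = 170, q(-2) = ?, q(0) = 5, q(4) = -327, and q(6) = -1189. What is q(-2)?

The 4 known points determine the degree-3 polynomial uniquely.
Write q(n) = an^3 + bn^2 + cn + d. Substituting each data point gives a linear system:
  -27a + 9b - 3c + d = 170
  d = 5
  64a + 16b + 4c + d = -327
  216a + 36b + 6c + d = -1189
Solving the system yields a = -6, b = 2, c = 5, d = 5.
So q(n) = -6n^3 + 2n^2 + 5n + 5.
Then q(-2) = 51.

51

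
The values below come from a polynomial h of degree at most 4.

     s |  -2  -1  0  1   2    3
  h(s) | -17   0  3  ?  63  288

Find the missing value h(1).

On equispaced nodes a degree-4 polynomial has vanishing fifth forward difference, so
  - h(-2) + 5·h(-1) - 10·h(0) + 10·h(1) - 5·h(2) + h(3) = 0.
Substituting the known values and solving for h(1):
  10·h(1) = 40
  h(1) = 4.

4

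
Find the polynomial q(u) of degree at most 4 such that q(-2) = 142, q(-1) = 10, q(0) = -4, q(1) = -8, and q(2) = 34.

Write q(u) = au^4 + bu^3 + cu^2 + du + e. Substituting each data point gives a linear system:
  16a - 8b + 4c - 2d + e = 142
  a - b + c - d + e = 10
  e = -4
  a + b + c + d + e = -8
  16a + 8b + 4c + 2d + e = 34
Solving the system yields a = 6, b = -6, c = -1, d = -3, e = -4.
So q(u) = 6u^4 - 6u^3 - u^2 - 3u - 4.
Check: q(2) = 34. ✓

q(u) = 6u^4 - 6u^3 - u^2 - 3u - 4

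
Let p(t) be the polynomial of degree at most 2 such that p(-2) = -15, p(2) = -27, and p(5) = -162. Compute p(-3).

Write p(t) = at^2 + bt + c. Substituting each data point gives a linear system:
  4a - 2b + c = -15
  4a + 2b + c = -27
  25a + 5b + c = -162
Solving the system yields a = -6, b = -3, c = 3.
So p(t) = -6t^2 - 3t + 3.
Then p(-3) = -42.

-42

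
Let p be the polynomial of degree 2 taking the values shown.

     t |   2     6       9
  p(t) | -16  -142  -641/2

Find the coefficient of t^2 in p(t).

-4

Write p(t) = at^2 + bt + c. Substituting each data point gives a linear system:
  4a + 2b + c = -16
  36a + 6b + c = -142
  81a + 9b + c = -641/2
Solving the system yields a = -4, b = 1/2, c = -1.
So p(t) = -4t^2 + (1/2)t - 1.
The leading coefficient is -4.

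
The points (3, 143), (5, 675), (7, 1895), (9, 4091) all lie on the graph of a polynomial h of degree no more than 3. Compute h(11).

7551

Forward differences of the values at x = 3, 5, 7, 9:
  h  : 143  675  1895  4091
  Δ  : 532  1220  2196
  Δ^2: 688  976
  Δ^3: 288
The third differences are constant, confirming degree 3.
Interpolating (Newton forward form) and evaluating at x = 11 gives h(11) = 7551.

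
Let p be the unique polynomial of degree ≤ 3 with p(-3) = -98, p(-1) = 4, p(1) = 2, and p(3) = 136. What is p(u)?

Using the Lagrange interpolation formula with nodes -3, -1, 1, 3:
  L_0(u) = (u + 1)(u - 1)(u - 3) / -48
  L_1(u) = (u + 3)(u - 1)(u - 3) / 16
  L_2(u) = (u + 3)(u + 1)(u - 3) / -16
  L_3(u) = (u + 3)(u + 1)(u - 1) / 48
Then p(u) = -98·L_0(u) + 4·L_1(u) + 2·L_2(u) + 136·L_3(u).
Expanding and collecting terms gives p(u) = 5u^3 + 2u^2 - 6u + 1.
Check: p(-3) = -98. ✓

p(u) = 5u^3 + 2u^2 - 6u + 1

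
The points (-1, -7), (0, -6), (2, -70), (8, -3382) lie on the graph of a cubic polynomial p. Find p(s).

Using the Lagrange interpolation formula with nodes -1, 0, 2, 8:
  L_0(s) = s(s - 2)(s - 8) / -27
  L_1(s) = (s + 1)(s - 2)(s - 8) / 16
  L_2(s) = (s + 1)s(s - 8) / -36
  L_3(s) = (s + 1)s(s - 2) / 432
Then p(s) = -7·L_0(s) - 6·L_1(s) - 70·L_2(s) - 3382·L_3(s).
Expanding and collecting terms gives p(s) = -6s³ - 5s² + 2s - 6.
Check: p(-1) = -7. ✓

p(s) = -6s^3 - 5s^2 + 2s - 6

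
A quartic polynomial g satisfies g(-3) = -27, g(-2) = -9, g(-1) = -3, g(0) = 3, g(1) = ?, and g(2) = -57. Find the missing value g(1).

The 5 known points determine the degree-4 polynomial uniquely.
Write g(s) = as^4 + bs^3 + cs^2 + ds + e. Substituting each data point gives a linear system:
  81a - 27b + 9c - 3d + e = -27
  16a - 8b + 4c - 2d + e = -9
  a - b + c - d + e = -3
  e = 3
  16a + 8b + 4c + 2d + e = -57
Solving the system yields a = -1, b = -4, c = -5, d = 4, e = 3.
So g(s) = -s⁴ - 4s³ - 5s² + 4s + 3.
Then g(1) = -3.

-3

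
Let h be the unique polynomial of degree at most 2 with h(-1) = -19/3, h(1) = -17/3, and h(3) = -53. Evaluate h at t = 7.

Using the Lagrange interpolation formula with nodes -1, 1, 3:
  L_0(t) = (t - 1)(t - 3) / 8
  L_1(t) = (t + 1)(t - 3) / -4
  L_2(t) = (t + 1)(t - 1) / 8
Then h(t) = -19/3·L_0(t) - 17/3·L_1(t) - 53·L_2(t).
Expanding and collecting terms gives h(t) = -6t^2 + (1/3)t.
Evaluating at t = 7: h(7) = -875/3.

-875/3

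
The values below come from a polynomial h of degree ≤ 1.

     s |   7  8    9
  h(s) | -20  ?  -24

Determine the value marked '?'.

-22

The 2 known points determine the degree-1 polynomial uniquely.
Write h(s) = as + b. Substituting each data point gives a linear system:
  7a + b = -20
  9a + b = -24
Solving the system yields a = -2, b = -6.
So h(s) = -2s - 6.
Then h(8) = -22.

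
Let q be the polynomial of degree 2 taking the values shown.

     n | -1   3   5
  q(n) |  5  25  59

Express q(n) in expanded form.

q(n) = 2n^2 + n + 4

Write q(n) = an^2 + bn + c. Substituting each data point gives a linear system:
  a - b + c = 5
  9a + 3b + c = 25
  25a + 5b + c = 59
Solving the system yields a = 2, b = 1, c = 4.
So q(n) = 2n^2 + n + 4.
Check: q(3) = 25. ✓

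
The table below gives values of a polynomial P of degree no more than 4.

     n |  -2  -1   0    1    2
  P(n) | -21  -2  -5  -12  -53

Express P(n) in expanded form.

P(n) = -2n^4 - n^3 - 4n - 5

Write P(n) = an^4 + bn^3 + cn^2 + dn + e. Substituting each data point gives a linear system:
  16a - 8b + 4c - 2d + e = -21
  a - b + c - d + e = -2
  e = -5
  a + b + c + d + e = -12
  16a + 8b + 4c + 2d + e = -53
Solving the system yields a = -2, b = -1, c = 0, d = -4, e = -5.
So P(n) = -2n^4 - n^3 - 4n - 5.
Check: P(-2) = -21. ✓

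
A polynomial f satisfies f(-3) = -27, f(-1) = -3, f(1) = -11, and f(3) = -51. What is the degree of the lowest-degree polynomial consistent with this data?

2

Forward differences of the values at n = -3, -1, 1, 3:
  f  : -27  -3  -11  -51
  Δ  : 24  -8  -40
  Δ^2: -32  -32
  Δ^3: 0
The second differences are constant (-32) and nonzero, while all higher differences vanish, so the minimal degree is 2.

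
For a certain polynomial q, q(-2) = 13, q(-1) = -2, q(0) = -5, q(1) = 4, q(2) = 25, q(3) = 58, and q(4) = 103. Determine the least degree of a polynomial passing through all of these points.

Forward differences of the values at t = -2, -1, 0, 1, 2, 3, 4:
  q  : 13  -2  -5  4  25  58  103
  Δ  : -15  -3  9  21  33  45
  Δ^2: 12  12  12  12  12
  Δ^3: 0  0  0  0
  Δ^4: 0  0  0
  Δ^5: 0  0
  Δ^6: 0
The second differences are constant (12) and nonzero, while all higher differences vanish, so the minimal degree is 2.

2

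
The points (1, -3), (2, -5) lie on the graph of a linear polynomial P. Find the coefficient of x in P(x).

Write P(x) = ax + b. Substituting each data point gives a linear system:
  a + b = -3
  2a + b = -5
Solving the system yields a = -2, b = -1.
So P(x) = -2x - 1.
The leading coefficient is -2.

-2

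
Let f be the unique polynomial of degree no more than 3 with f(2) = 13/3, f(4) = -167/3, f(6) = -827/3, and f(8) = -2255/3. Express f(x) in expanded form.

f(x) = -2x^3 + 4x^2 + 2x + 1/3

Using the Lagrange interpolation formula with nodes 2, 4, 6, 8:
  L_0(x) = (x - 4)(x - 6)(x - 8) / -48
  L_1(x) = (x - 2)(x - 6)(x - 8) / 16
  L_2(x) = (x - 2)(x - 4)(x - 8) / -16
  L_3(x) = (x - 2)(x - 4)(x - 6) / 48
Then f(x) = 13/3·L_0(x) - 167/3·L_1(x) - 827/3·L_2(x) - 2255/3·L_3(x).
Expanding and collecting terms gives f(x) = -2x^3 + 4x^2 + 2x + 1/3.
Check: f(4) = -167/3. ✓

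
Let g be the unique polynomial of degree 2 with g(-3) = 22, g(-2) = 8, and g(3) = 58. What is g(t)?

g(t) = 4t^2 + 6t + 4

Write g(t) = at^2 + bt + c. Substituting each data point gives a linear system:
  9a - 3b + c = 22
  4a - 2b + c = 8
  9a + 3b + c = 58
Solving the system yields a = 4, b = 6, c = 4.
So g(t) = 4t² + 6t + 4.
Check: g(-2) = 8. ✓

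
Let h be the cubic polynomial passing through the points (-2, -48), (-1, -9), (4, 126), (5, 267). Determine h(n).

h(n) = 3n^3 - 5n^2 + 3n + 2

Write h(n) = an^3 + bn^2 + cn + d. Substituting each data point gives a linear system:
  -8a + 4b - 2c + d = -48
  -a + b - c + d = -9
  64a + 16b + 4c + d = 126
  125a + 25b + 5c + d = 267
Solving the system yields a = 3, b = -5, c = 3, d = 2.
So h(n) = 3n^3 - 5n^2 + 3n + 2.
Check: h(4) = 126. ✓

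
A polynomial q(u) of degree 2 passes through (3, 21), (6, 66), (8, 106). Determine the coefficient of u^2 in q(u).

Write q(u) = au^2 + bu + c. Substituting each data point gives a linear system:
  9a + 3b + c = 21
  36a + 6b + c = 66
  64a + 8b + c = 106
Solving the system yields a = 1, b = 6, c = -6.
So q(u) = u² + 6u - 6.
The leading coefficient is 1.

1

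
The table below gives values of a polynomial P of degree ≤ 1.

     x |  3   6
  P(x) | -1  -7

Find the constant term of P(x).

Write P(x) = ax + b. Substituting each data point gives a linear system:
  3a + b = -1
  6a + b = -7
Solving the system yields a = -2, b = 5.
So P(x) = -2x + 5.
The constant term is 5.

5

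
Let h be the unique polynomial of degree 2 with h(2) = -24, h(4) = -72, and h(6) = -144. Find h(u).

h(u) = -3u^2 - 6u

Write h(u) = au^2 + bu + c. Substituting each data point gives a linear system:
  4a + 2b + c = -24
  16a + 4b + c = -72
  36a + 6b + c = -144
Solving the system yields a = -3, b = -6, c = 0.
So h(u) = -3u^2 - 6u.
Check: h(2) = -24. ✓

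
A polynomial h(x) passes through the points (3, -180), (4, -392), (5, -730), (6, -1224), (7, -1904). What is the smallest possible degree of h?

3

Forward differences of the values at x = 3, 4, 5, 6, 7:
  h  : -180  -392  -730  -1224  -1904
  Δ  : -212  -338  -494  -680
  Δ^2: -126  -156  -186
  Δ^3: -30  -30
  Δ^4: 0
The third differences are constant (-30) and nonzero, while all higher differences vanish, so the minimal degree is 3.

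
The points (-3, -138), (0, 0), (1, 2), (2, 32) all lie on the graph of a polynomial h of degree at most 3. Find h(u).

Write h(u) = au^3 + bu^2 + cu + d. Substituting each data point gives a linear system:
  -27a + 9b - 3c + d = -138
  d = 0
  a + b + c + d = 2
  8a + 4b + 2c + d = 32
Solving the system yields a = 5, b = -1, c = -2, d = 0.
So h(u) = 5u^3 - u^2 - 2u.
Check: h(-3) = -138. ✓

h(u) = 5u^3 - u^2 - 2u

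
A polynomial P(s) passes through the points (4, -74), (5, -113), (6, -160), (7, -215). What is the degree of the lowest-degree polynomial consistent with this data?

2

Forward differences of the values at s = 4, 5, 6, 7:
  P  : -74  -113  -160  -215
  Δ  : -39  -47  -55
  Δ^2: -8  -8
  Δ^3: 0
The second differences are constant (-8) and nonzero, while all higher differences vanish, so the minimal degree is 2.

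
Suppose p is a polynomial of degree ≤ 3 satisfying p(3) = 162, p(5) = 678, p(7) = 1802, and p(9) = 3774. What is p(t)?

p(t) = 5t^3 + t^2 + 5t + 3

Write p(t) = at^3 + bt^2 + ct + d. Substituting each data point gives a linear system:
  27a + 9b + 3c + d = 162
  125a + 25b + 5c + d = 678
  343a + 49b + 7c + d = 1802
  729a + 81b + 9c + d = 3774
Solving the system yields a = 5, b = 1, c = 5, d = 3.
So p(t) = 5t³ + t² + 5t + 3.
Check: p(9) = 3774. ✓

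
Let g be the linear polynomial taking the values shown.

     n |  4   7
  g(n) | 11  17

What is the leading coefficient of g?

Write g(n) = an + b. Substituting each data point gives a linear system:
  4a + b = 11
  7a + b = 17
Solving the system yields a = 2, b = 3.
So g(n) = 2n + 3.
The leading coefficient is 2.

2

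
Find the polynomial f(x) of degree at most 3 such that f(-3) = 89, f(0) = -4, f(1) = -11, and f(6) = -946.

Using the Lagrange interpolation formula with nodes -3, 0, 1, 6:
  L_0(x) = x(x - 1)(x - 6) / -108
  L_1(x) = (x + 3)(x - 1)(x - 6) / 18
  L_2(x) = (x + 3)x(x - 6) / -20
  L_3(x) = (x + 3)x(x - 1) / 270
Then f(x) = 89·L_0(x) - 4·L_1(x) - 11·L_2(x) - 946·L_3(x).
Expanding and collecting terms gives f(x) = -4x^3 - 2x^2 - x - 4.
Check: f(-3) = 89. ✓

f(x) = -4x^3 - 2x^2 - x - 4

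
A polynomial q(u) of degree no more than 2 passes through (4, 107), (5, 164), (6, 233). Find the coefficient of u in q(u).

3

Write q(u) = au^2 + bu + c. Substituting each data point gives a linear system:
  16a + 4b + c = 107
  25a + 5b + c = 164
  36a + 6b + c = 233
Solving the system yields a = 6, b = 3, c = -1.
So q(u) = 6u^2 + 3u - 1.
The coefficient of u is 3.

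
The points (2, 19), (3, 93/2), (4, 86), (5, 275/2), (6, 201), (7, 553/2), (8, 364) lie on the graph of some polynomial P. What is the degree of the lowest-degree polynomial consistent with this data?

2

Forward differences of the values at x = 2, 3, 4, 5, 6, 7, 8:
  P  : 19  93/2  86  275/2  201  553/2  364
  Δ  : 55/2  79/2  103/2  127/2  151/2  175/2
  Δ^2: 12  12  12  12  12
  Δ^3: 0  0  0  0
  Δ^4: 0  0  0
  Δ^5: 0  0
  Δ^6: 0
The second differences are constant (12) and nonzero, while all higher differences vanish, so the minimal degree is 2.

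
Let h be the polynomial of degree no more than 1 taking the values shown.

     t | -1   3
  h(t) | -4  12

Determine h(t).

h(t) = 4t

Using the Lagrange interpolation formula with nodes -1, 3:
  L_0(t) = (t - 3) / -4
  L_1(t) = (t + 1) / 4
Then h(t) = -4·L_0(t) + 12·L_1(t).
Expanding and collecting terms gives h(t) = 4t.
Check: h(3) = 12. ✓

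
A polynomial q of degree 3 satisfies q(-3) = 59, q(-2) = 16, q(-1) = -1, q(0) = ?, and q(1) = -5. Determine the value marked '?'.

-4

The 4 known points determine the degree-3 polynomial uniquely.
Write q(n) = an^3 + bn^2 + cn + d. Substituting each data point gives a linear system:
  -27a + 9b - 3c + d = 59
  -8a + 4b - 2c + d = 16
  -a + b - c + d = -1
  a + b + c + d = -5
Solving the system yields a = -2, b = 1, c = 0, d = -4.
So q(n) = -2n³ + n² - 4.
Then q(0) = -4.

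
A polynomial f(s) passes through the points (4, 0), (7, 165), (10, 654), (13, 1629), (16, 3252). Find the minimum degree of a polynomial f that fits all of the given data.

3

Forward differences of the values at s = 4, 7, 10, 13, 16:
  f  : 0  165  654  1629  3252
  Δ  : 165  489  975  1623
  Δ^2: 324  486  648
  Δ^3: 162  162
  Δ^4: 0
The third differences are constant (162) and nonzero, while all higher differences vanish, so the minimal degree is 3.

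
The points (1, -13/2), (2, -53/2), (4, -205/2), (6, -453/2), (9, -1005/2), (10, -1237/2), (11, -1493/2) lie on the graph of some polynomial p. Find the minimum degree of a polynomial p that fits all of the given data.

2

Divided differences on the nodes 1, 2, 4, 6, 9, 10, 11:
  order 0: -13/2  -53/2  -205/2  -453/2  -1005/2  -1237/2  -1493/2
  order 1: -20  -38  -62  -92  -116  -128
  order 2: -6  -6  -6  -6  -6
  order 3: 0  0  0  0
  order 4: 0  0  0
  order 5: 0  0
  order 6: 0
The order-2 divided differences are all -6 (nonzero) and every higher order vanishes, so the data lies on a polynomial of degree exactly 2.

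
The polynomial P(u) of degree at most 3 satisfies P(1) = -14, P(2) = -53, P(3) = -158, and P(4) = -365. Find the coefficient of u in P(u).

-6

Write P(u) = au^3 + bu^2 + cu + d. Substituting each data point gives a linear system:
  a + b + c + d = -14
  8a + 4b + 2c + d = -53
  27a + 9b + 3c + d = -158
  64a + 16b + 4c + d = -365
Solving the system yields a = -6, b = 3, c = -6, d = -5.
So P(u) = -6u³ + 3u² - 6u - 5.
The coefficient of u is -6.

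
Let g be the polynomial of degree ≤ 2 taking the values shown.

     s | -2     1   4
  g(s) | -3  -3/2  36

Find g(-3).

Write g(s) = as^2 + bs + c. Substituting each data point gives a linear system:
  4a - 2b + c = -3
  a + b + c = -3/2
  16a + 4b + c = 36
Solving the system yields a = 2, b = 5/2, c = -6.
So g(s) = 2s^2 + (5/2)s - 6.
Then g(-3) = 9/2.

9/2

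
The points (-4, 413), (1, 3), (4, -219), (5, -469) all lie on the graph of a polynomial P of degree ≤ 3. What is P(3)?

-77

Write P(s) = as^3 + bs^2 + cs + d. Substituting each data point gives a linear system:
  -64a + 16b - 4c + d = 413
  a + b + c + d = 3
  64a + 16b + 4c + d = -219
  125a + 25b + 5c + d = -469
Solving the system yields a = -5, b = 6, c = 1, d = 1.
So P(s) = -5s^3 + 6s^2 + s + 1.
Then P(3) = -77.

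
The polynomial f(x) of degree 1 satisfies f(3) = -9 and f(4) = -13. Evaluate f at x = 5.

-17

Using the Lagrange interpolation formula with nodes 3, 4:
  L_0(x) = (x - 4) / -1
  L_1(x) = (x - 3) / 1
Then f(x) = -9·L_0(x) - 13·L_1(x).
Expanding and collecting terms gives f(x) = -4x + 3.
Evaluating at x = 5: f(5) = -17.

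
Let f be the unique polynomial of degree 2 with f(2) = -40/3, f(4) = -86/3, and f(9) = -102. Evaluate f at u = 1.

Write f(u) = au^2 + bu + c. Substituting each data point gives a linear system:
  4a + 2b + c = -40/3
  16a + 4b + c = -86/3
  81a + 9b + c = -102
Solving the system yields a = -1, b = -5/3, c = -6.
So f(u) = -u² - (5/3)u - 6.
Then f(1) = -26/3.

-26/3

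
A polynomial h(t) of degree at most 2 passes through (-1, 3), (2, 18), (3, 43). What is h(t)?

h(t) = 5t^2 - 2

Using the Lagrange interpolation formula with nodes -1, 2, 3:
  L_0(t) = (t - 2)(t - 3) / 12
  L_1(t) = (t + 1)(t - 3) / -3
  L_2(t) = (t + 1)(t - 2) / 4
Then h(t) = 3·L_0(t) + 18·L_1(t) + 43·L_2(t).
Expanding and collecting terms gives h(t) = 5t² - 2.
Check: h(2) = 18. ✓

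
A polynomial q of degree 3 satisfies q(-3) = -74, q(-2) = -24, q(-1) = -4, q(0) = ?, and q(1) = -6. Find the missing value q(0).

On equispaced nodes a degree-3 polynomial has vanishing fourth forward difference, so
  q(-3) - 4·q(-2) + 6·q(-1) - 4·q(0) + q(1) = 0.
Substituting the known values and solving for q(0):
  -4·q(0) = 8
  q(0) = -2.

-2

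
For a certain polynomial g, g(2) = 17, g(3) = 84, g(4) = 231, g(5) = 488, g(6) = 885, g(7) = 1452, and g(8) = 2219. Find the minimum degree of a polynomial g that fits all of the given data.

Forward differences of the values at s = 2, 3, 4, 5, 6, 7, 8:
  g  : 17  84  231  488  885  1452  2219
  Δ  : 67  147  257  397  567  767
  Δ^2: 80  110  140  170  200
  Δ^3: 30  30  30  30
  Δ^4: 0  0  0
  Δ^5: 0  0
  Δ^6: 0
The third differences are constant (30) and nonzero, while all higher differences vanish, so the minimal degree is 3.

3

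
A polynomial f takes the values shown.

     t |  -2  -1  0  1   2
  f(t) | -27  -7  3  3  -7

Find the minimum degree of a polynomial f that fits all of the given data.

Forward differences of the values at t = -2, -1, 0, 1, 2:
  f  : -27  -7  3  3  -7
  Δ  : 20  10  0  -10
  Δ^2: -10  -10  -10
  Δ^3: 0  0
  Δ^4: 0
The second differences are constant (-10) and nonzero, while all higher differences vanish, so the minimal degree is 2.

2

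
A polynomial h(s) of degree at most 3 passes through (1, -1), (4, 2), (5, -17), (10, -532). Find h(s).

Using the Lagrange interpolation formula with nodes 1, 4, 5, 10:
  L_0(s) = (s - 4)(s - 5)(s - 10) / -108
  L_1(s) = (s - 1)(s - 5)(s - 10) / 18
  L_2(s) = (s - 1)(s - 4)(s - 10) / -20
  L_3(s) = (s - 1)(s - 4)(s - 5) / 270
Then h(s) = -1·L_0(s) + 2·L_1(s) - 17·L_2(s) - 532·L_3(s).
Expanding and collecting terms gives h(s) = -s^3 + 5s^2 - 3s - 2.
Check: h(10) = -532. ✓

h(s) = -s^3 + 5s^2 - 3s - 2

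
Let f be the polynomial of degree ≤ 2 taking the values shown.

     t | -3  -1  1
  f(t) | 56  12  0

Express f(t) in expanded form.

f(t) = 4t^2 - 6t + 2

Write f(t) = at^2 + bt + c. Substituting each data point gives a linear system:
  9a - 3b + c = 56
  a - b + c = 12
  a + b + c = 0
Solving the system yields a = 4, b = -6, c = 2.
So f(t) = 4t^2 - 6t + 2.
Check: f(-1) = 12. ✓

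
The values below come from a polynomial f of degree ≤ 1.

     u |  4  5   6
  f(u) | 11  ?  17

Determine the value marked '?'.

14

The 2 known points determine the degree-1 polynomial uniquely.
Write f(u) = au + b. Substituting each data point gives a linear system:
  4a + b = 11
  6a + b = 17
Solving the system yields a = 3, b = -1.
So f(u) = 3u - 1.
Then f(5) = 14.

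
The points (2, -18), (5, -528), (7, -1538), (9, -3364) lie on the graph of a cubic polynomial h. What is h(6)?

-946

Write h(s) = as^3 + bs^2 + cs + d. Substituting each data point gives a linear system:
  8a + 4b + 2c + d = -18
  125a + 25b + 5c + d = -528
  343a + 49b + 7c + d = -1538
  729a + 81b + 9c + d = -3364
Solving the system yields a = -5, b = 3, c = 4, d = 2.
So h(s) = -5s³ + 3s² + 4s + 2.
Then h(6) = -946.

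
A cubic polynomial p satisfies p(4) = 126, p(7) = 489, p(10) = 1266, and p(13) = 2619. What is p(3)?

Write p(s) = as^3 + bs^2 + cs + d. Substituting each data point gives a linear system:
  64a + 16b + 4c + d = 126
  343a + 49b + 7c + d = 489
  1000a + 100b + 10c + d = 1266
  2197a + 169b + 13c + d = 2619
Solving the system yields a = 1, b = 2, c = 6, d = 6.
So p(s) = s³ + 2s² + 6s + 6.
Then p(3) = 69.

69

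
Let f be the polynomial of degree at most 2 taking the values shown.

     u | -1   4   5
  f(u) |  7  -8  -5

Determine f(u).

Using the Lagrange interpolation formula with nodes -1, 4, 5:
  L_0(u) = (u - 4)(u - 5) / 30
  L_1(u) = (u + 1)(u - 5) / -5
  L_2(u) = (u + 1)(u - 4) / 6
Then f(u) = 7·L_0(u) - 8·L_1(u) - 5·L_2(u).
Expanding and collecting terms gives f(u) = u^2 - 6u.
Check: f(5) = -5. ✓

f(u) = u^2 - 6u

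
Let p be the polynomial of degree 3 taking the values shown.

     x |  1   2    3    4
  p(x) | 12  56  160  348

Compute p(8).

2420

Using the Lagrange interpolation formula with nodes 1, 2, 3, 4:
  L_0(x) = (x - 2)(x - 3)(x - 4) / -6
  L_1(x) = (x - 1)(x - 3)(x - 4) / 2
  L_2(x) = (x - 1)(x - 2)(x - 4) / -2
  L_3(x) = (x - 1)(x - 2)(x - 3) / 6
Then p(x) = 12·L_0(x) + 56·L_1(x) + 160·L_2(x) + 348·L_3(x).
Expanding and collecting terms gives p(x) = 4x³ + 6x² - 2x + 4.
Evaluating at x = 8: p(8) = 2420.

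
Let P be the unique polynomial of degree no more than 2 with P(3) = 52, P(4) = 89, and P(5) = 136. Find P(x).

Write P(x) = ax^2 + bx + c. Substituting each data point gives a linear system:
  9a + 3b + c = 52
  16a + 4b + c = 89
  25a + 5b + c = 136
Solving the system yields a = 5, b = 2, c = 1.
So P(x) = 5x² + 2x + 1.
Check: P(5) = 136. ✓

P(x) = 5x^2 + 2x + 1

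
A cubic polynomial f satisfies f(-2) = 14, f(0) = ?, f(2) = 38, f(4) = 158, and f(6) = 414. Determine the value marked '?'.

On equispaced nodes a degree-3 polynomial has vanishing fourth forward difference, so
  f(-2) - 4·f(0) + 6·f(2) - 4·f(4) + f(6) = 0.
Substituting the known values and solving for f(0):
  -4·f(0) = -24
  f(0) = 6.

6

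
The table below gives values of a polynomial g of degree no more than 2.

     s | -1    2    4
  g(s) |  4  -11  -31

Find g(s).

g(s) = -s^2 - 4s + 1

Write g(s) = as^2 + bs + c. Substituting each data point gives a linear system:
  a - b + c = 4
  4a + 2b + c = -11
  16a + 4b + c = -31
Solving the system yields a = -1, b = -4, c = 1.
So g(s) = -s² - 4s + 1.
Check: g(2) = -11. ✓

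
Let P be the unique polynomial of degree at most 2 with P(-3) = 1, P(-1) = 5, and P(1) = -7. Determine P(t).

Using the Lagrange interpolation formula with nodes -3, -1, 1:
  L_0(t) = (t + 1)(t - 1) / 8
  L_1(t) = (t + 3)(t - 1) / -4
  L_2(t) = (t + 3)(t + 1) / 8
Then P(t) = 1·L_0(t) + 5·L_1(t) - 7·L_2(t).
Expanding and collecting terms gives P(t) = -2t^2 - 6t + 1.
Check: P(1) = -7. ✓

P(t) = -2t^2 - 6t + 1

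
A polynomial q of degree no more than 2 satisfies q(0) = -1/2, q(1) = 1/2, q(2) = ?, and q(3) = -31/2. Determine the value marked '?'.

On equispaced nodes a degree-2 polynomial has vanishing third forward difference, so
  - q(0) + 3·q(1) - 3·q(2) + q(3) = 0.
Substituting the known values and solving for q(2):
  -3·q(2) = 27/2
  q(2) = -9/2.

-9/2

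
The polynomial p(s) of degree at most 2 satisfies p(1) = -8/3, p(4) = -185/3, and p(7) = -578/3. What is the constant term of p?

1

Write p(s) = as^2 + bs + c. Substituting each data point gives a linear system:
  a + b + c = -8/3
  16a + 4b + c = -185/3
  49a + 7b + c = -578/3
Solving the system yields a = -4, b = 1/3, c = 1.
So p(s) = -4s^2 + (1/3)s + 1.
The constant term is 1.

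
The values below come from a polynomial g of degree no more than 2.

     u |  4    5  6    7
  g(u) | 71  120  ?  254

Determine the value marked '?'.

On equispaced nodes a degree-2 polynomial has vanishing third forward difference, so
  - g(4) + 3·g(5) - 3·g(6) + g(7) = 0.
Substituting the known values and solving for g(6):
  -3·g(6) = -543
  g(6) = 181.

181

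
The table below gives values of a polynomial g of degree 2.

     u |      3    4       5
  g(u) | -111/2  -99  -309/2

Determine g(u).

Write g(u) = au^2 + bu + c. Substituting each data point gives a linear system:
  9a + 3b + c = -111/2
  16a + 4b + c = -99
  25a + 5b + c = -309/2
Solving the system yields a = -6, b = -3/2, c = 3.
So g(u) = -6u² - (3/2)u + 3.
Check: g(5) = -309/2. ✓

g(u) = -6u^2 - (3/2)u + 3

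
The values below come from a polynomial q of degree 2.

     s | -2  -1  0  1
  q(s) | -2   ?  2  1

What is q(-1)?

On equispaced nodes a degree-2 polynomial has vanishing third forward difference, so
  - q(-2) + 3·q(-1) - 3·q(0) + q(1) = 0.
Substituting the known values and solving for q(-1):
  3·q(-1) = 3
  q(-1) = 1.

1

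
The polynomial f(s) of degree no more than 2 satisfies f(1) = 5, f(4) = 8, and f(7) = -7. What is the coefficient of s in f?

6

Write f(s) = as^2 + bs + c. Substituting each data point gives a linear system:
  a + b + c = 5
  16a + 4b + c = 8
  49a + 7b + c = -7
Solving the system yields a = -1, b = 6, c = 0.
So f(s) = -s^2 + 6s.
The coefficient of s is 6.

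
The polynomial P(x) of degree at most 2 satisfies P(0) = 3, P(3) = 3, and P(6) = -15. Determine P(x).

Write P(x) = ax^2 + bx + c. Substituting each data point gives a linear system:
  c = 3
  9a + 3b + c = 3
  36a + 6b + c = -15
Solving the system yields a = -1, b = 3, c = 3.
So P(x) = -x² + 3x + 3.
Check: P(0) = 3. ✓

P(x) = -x^2 + 3x + 3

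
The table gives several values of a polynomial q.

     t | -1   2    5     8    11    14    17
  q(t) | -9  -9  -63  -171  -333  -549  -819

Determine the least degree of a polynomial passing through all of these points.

Forward differences of the values at t = -1, 2, 5, 8, 11, 14, 17:
  q  : -9  -9  -63  -171  -333  -549  -819
  Δ  : 0  -54  -108  -162  -216  -270
  Δ^2: -54  -54  -54  -54  -54
  Δ^3: 0  0  0  0
  Δ^4: 0  0  0
  Δ^5: 0  0
  Δ^6: 0
The second differences are constant (-54) and nonzero, while all higher differences vanish, so the minimal degree is 2.

2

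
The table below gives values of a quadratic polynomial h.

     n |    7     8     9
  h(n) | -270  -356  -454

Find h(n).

h(n) = -6n^2 + 4n - 4

Using the Lagrange interpolation formula with nodes 7, 8, 9:
  L_0(n) = (n - 8)(n - 9) / 2
  L_1(n) = (n - 7)(n - 9) / -1
  L_2(n) = (n - 7)(n - 8) / 2
Then h(n) = -270·L_0(n) - 356·L_1(n) - 454·L_2(n).
Expanding and collecting terms gives h(n) = -6n^2 + 4n - 4.
Check: h(8) = -356. ✓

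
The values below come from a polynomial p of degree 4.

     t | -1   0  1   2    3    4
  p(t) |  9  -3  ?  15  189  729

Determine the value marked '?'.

The 5 known points determine the degree-4 polynomial uniquely.
Write p(t) = at^4 + bt^3 + ct^2 + dt + e. Substituting each data point gives a linear system:
  a - b + c - d + e = 9
  e = -3
  16a + 8b + 4c + 2d + e = 15
  81a + 27b + 9c + 3d + e = 189
  256a + 64b + 16c + 4d + e = 729
Solving the system yields a = 4, b = -4, c = -1, d = -5, e = -3.
So p(t) = 4t^4 - 4t^3 - t^2 - 5t - 3.
Then p(1) = -9.

-9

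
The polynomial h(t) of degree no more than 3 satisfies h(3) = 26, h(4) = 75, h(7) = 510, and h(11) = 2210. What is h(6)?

Write h(t) = at^3 + bt^2 + ct + d. Substituting each data point gives a linear system:
  27a + 9b + 3c + d = 26
  64a + 16b + 4c + d = 75
  343a + 49b + 7c + d = 510
  1331a + 121b + 11c + d = 2210
Solving the system yields a = 2, b = -4, c = 3, d = -1.
So h(t) = 2t^3 - 4t^2 + 3t - 1.
Then h(6) = 305.

305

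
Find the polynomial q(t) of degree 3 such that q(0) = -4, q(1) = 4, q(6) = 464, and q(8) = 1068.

q(t) = 2t^3 + 6t - 4

Write q(t) = at^3 + bt^2 + ct + d. Substituting each data point gives a linear system:
  d = -4
  a + b + c + d = 4
  216a + 36b + 6c + d = 464
  512a + 64b + 8c + d = 1068
Solving the system yields a = 2, b = 0, c = 6, d = -4.
So q(t) = 2t^3 + 6t - 4.
Check: q(6) = 464. ✓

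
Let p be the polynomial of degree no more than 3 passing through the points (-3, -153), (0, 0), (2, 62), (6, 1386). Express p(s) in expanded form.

Write p(s) = as^3 + bs^2 + cs + d. Substituting each data point gives a linear system:
  -27a + 9b - 3c + d = -153
  d = 0
  8a + 4b + 2c + d = 62
  216a + 36b + 6c + d = 1386
Solving the system yields a = 6, b = 2, c = 3, d = 0.
So p(s) = 6s^3 + 2s^2 + 3s.
Check: p(-3) = -153. ✓

p(s) = 6s^3 + 2s^2 + 3s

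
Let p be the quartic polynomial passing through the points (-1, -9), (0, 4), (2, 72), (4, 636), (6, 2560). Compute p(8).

Using the Lagrange interpolation formula with nodes -1, 0, 2, 4, 6:
  L_0(x) = x(x - 2)(x - 4)(x - 6) / 105
  L_1(x) = (x + 1)(x - 2)(x - 4)(x - 6) / -48
  L_2(x) = (x + 1)x(x - 4)(x - 6) / 48
  L_3(x) = (x + 1)x(x - 2)(x - 6) / -80
  L_4(x) = (x + 1)x(x - 2)(x - 4) / 336
Then p(x) = -9·L_0(x) + 4·L_1(x) + 72·L_2(x) + 636·L_3(x) + 2560·L_4(x).
Expanding and collecting terms gives p(x) = x⁴ + 6x³ - 2x² + 6x + 4.
Evaluating at x = 8: p(8) = 7092.

7092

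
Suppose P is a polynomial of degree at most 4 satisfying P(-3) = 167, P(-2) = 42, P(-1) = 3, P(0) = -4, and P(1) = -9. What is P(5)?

Using the Lagrange interpolation formula with nodes -3, -2, -1, 0, 1:
  L_0(n) = (n + 2)(n + 1)n(n - 1) / 24
  L_1(n) = (n + 3)(n + 1)n(n - 1) / -6
  L_2(n) = (n + 3)(n + 2)n(n - 1) / 4
  L_3(n) = (n + 3)(n + 2)(n + 1)(n - 1) / -6
  L_4(n) = (n + 3)(n + 2)(n + 1)n / 24
Then P(n) = 167·L_0(n) + 42·L_1(n) + 3·L_2(n) - 4·L_3(n) - 9·L_4(n).
Expanding and collecting terms gives P(n) = n⁴ - 3n³ - 3n - 4.
Evaluating at n = 5: P(5) = 231.

231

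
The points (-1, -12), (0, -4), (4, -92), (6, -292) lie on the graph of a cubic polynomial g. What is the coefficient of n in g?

Write g(n) = an^3 + bn^2 + cn + d. Substituting each data point gives a linear system:
  -a + b - c + d = -12
  d = -4
  64a + 16b + 4c + d = -92
  216a + 36b + 6c + d = -292
Solving the system yields a = -1, b = -3, c = 6, d = -4.
So g(n) = -n³ - 3n² + 6n - 4.
The coefficient of n is 6.

6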